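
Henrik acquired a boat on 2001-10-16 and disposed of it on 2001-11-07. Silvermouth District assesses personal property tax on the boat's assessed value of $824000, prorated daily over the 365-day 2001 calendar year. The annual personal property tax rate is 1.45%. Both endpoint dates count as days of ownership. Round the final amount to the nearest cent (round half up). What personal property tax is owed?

Days held (2001-10-16 to 2001-11-07): 23 out of 365
Tax = $824000 × 1.45% × 23/365 = $752.8877

$752.89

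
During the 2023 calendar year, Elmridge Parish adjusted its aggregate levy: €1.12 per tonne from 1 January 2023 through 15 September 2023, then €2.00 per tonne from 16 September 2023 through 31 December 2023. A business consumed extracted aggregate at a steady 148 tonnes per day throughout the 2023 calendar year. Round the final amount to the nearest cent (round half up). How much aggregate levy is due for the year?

€74,438.08

1 January – 15 September 2023: 258 days × 148 tonnes/day = 38,184 tonnes at €1.12/tonne → €42,766.08
16 September – 31 December 2023: 107 days × 148 tonnes/day = 15,836 tonnes at €2.00/tonne → €31,672.00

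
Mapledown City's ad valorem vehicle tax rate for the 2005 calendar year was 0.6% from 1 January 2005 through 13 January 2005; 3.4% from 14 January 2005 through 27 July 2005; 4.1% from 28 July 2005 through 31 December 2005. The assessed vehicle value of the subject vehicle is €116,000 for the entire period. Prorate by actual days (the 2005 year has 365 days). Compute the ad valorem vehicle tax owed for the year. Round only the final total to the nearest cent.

€4,177.59

1 January – 13 January 2005: 13 days at 0.6% → €116,000 × 0.6% × 13/365 = €24.7890
14 January – 27 July 2005: 195 days at 3.4% → €116,000 × 3.4% × 195/365 = €2,107.0685
28 July – 31 December 2005: 157 days at 4.1% → €116,000 × 4.1% × 157/365 = €2,045.7315
Total = €4,177.5890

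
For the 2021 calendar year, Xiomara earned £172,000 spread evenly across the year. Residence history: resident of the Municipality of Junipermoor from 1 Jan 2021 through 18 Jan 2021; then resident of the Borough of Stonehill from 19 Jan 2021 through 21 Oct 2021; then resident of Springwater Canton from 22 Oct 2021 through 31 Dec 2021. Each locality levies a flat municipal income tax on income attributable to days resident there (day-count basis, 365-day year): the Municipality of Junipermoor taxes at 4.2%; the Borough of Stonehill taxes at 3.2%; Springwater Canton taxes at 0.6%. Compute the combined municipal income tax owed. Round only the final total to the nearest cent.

The Municipality of Junipermoor, 1 Jan – 18 Jan 2021: 18 days → £172,000 × 4.2% × 18/365 = £356.2521
The Borough of Stonehill, 19 Jan – 21 Oct 2021: 276 days → £172,000 × 3.2% × 276/365 = £4,161.9288
Springwater Canton, 22 Oct – 31 Dec 2021: 71 days → £172,000 × 0.6% × 71/365 = £200.7452
Total = £4,718.9260

£4,718.93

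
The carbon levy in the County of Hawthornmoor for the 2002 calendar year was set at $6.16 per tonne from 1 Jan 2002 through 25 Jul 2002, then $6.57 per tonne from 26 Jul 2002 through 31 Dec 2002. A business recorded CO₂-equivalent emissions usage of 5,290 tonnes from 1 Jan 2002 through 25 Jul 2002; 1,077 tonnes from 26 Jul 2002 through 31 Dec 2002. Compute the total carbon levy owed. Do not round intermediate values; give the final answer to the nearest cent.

1 Jan – 25 Jul 2002: 5,290 tonnes at $6.16/tonne → $32,586.40
26 Jul – 31 Dec 2002: 1,077 tonnes at $6.57/tonne → $7,075.89

$39,662.29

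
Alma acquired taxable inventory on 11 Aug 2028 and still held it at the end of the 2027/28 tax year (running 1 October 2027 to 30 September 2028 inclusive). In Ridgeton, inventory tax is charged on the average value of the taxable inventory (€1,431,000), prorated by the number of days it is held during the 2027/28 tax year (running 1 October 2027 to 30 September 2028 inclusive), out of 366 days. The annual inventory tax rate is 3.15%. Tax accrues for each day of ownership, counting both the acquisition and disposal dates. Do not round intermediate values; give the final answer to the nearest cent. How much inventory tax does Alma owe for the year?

Days held (11 Aug – 30 Sep 2028): 51 out of 366
Tax = €1,431,000 × 3.15% × 51/366 = €6,281.1516

€6,281.15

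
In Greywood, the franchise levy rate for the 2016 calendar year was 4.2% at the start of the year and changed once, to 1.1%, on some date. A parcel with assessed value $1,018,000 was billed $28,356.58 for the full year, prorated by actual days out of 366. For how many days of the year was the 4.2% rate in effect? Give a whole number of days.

199 days

Let d = days at the first rate; then 366 − d days at the second rate.
$1,018,000 × [4.2%·d + 1.1%·(366−d)] / 366 = $28,356.58
Solving gives d = 199, so the new rate took effect on 18 July 2016.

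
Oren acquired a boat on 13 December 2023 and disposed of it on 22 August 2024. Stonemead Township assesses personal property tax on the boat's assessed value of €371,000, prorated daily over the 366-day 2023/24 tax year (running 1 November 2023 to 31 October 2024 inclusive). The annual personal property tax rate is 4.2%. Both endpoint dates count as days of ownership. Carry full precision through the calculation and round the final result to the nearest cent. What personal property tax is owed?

€10,813.74

Days held (13 December 2023 – 22 August 2024): 254 out of 366
Tax = €371,000 × 4.2% × 254/366 = €10,813.7377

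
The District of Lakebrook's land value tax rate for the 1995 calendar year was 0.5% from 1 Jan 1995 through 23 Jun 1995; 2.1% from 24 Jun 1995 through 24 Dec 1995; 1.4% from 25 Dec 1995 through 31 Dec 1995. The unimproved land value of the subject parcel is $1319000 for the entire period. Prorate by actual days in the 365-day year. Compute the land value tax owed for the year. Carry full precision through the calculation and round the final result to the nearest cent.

$17461.39

1 Jan – 23 Jun 1995: 174 days at 0.5% → $1319000 × 0.5% × 174/365 = $3143.9178
24 Jun – 24 Dec 1995: 184 days at 2.1% → $1319000 × 2.1% × 184/365 = $13963.3315
25 Dec – 31 Dec 1995: 7 days at 1.4% → $1319000 × 1.4% × 7/365 = $354.1425
Total = $17461.3918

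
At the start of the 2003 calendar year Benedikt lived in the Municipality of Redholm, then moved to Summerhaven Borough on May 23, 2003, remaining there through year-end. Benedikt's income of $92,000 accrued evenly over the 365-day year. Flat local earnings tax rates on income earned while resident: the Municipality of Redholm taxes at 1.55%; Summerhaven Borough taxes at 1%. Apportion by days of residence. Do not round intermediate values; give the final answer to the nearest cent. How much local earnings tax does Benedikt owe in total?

The Municipality of Redholm, January 1 – May 22, 2003: 142 days → $92,000 × 1.55% × 142/365 = $554.7726
Summerhaven Borough, May 23 – December 31, 2003: 223 days → $92,000 × 1% × 223/365 = $562.0822
Total = $1,116.8548

$1,116.85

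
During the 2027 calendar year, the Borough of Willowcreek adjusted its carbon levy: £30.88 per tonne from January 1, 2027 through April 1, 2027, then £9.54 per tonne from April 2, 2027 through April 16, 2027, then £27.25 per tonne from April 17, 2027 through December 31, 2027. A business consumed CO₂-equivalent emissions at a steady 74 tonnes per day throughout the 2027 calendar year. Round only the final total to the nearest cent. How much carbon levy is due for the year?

January 1 – April 1, 2027: 91 days × 74 tonnes/day = 6,734 tonnes at £30.88/tonne → £207,945.92
April 2 – April 16, 2027: 15 days × 74 tonnes/day = 1,110 tonnes at £9.54/tonne → £10,589.40
April 17 – December 31, 2027: 259 days × 74 tonnes/day = 19,166 tonnes at £27.25/tonne → £522,273.50

£740,808.82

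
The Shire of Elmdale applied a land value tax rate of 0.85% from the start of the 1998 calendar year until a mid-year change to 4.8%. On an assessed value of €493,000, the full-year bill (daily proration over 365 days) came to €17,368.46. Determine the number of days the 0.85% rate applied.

Let d = days at the first rate; then 365 − d days at the second rate.
€493,000 × [0.85%·d + 4.8%·(365−d)] / 365 = €17,368.46
Solving gives d = 118, so the new rate took effect on 29 Apr 1998.

118 days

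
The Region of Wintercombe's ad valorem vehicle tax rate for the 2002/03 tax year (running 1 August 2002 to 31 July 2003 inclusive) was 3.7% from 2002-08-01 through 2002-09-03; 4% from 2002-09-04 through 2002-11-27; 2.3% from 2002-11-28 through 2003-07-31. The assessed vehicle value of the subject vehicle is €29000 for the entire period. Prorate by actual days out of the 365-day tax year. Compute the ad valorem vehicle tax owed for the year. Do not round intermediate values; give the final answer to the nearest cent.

2002-08-01 to 2002-09-03: 34 days at 3.7% → €29000 × 3.7% × 34/365 = €99.9507
2002-09-04 to 2002-11-27: 85 days at 4% → €29000 × 4% × 85/365 = €270.1370
2002-11-28 to 2003-07-31: 246 days at 2.3% → €29000 × 2.3% × 246/365 = €449.5397
Total = €819.6274

€819.63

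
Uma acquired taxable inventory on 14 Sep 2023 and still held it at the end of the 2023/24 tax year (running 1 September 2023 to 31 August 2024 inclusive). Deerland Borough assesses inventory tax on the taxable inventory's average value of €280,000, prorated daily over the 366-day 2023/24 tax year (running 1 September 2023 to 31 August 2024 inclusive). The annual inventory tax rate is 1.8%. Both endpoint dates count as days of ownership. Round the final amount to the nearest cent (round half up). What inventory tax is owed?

Days held (14 Sep 2023 – 31 Aug 2024): 353 out of 366
Tax = €280,000 × 1.8% × 353/366 = €4,860.9836

€4,860.98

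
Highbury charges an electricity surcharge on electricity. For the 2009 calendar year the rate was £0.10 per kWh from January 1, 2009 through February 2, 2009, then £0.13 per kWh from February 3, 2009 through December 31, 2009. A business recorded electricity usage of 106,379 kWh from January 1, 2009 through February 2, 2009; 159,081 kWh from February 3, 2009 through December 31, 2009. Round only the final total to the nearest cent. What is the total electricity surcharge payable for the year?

£31,318.43

January 1 – February 2, 2009: 106,379 kWh at £0.10/kWh → £10,637.90
February 3 – December 31, 2009: 159,081 kWh at £0.13/kWh → £20,680.53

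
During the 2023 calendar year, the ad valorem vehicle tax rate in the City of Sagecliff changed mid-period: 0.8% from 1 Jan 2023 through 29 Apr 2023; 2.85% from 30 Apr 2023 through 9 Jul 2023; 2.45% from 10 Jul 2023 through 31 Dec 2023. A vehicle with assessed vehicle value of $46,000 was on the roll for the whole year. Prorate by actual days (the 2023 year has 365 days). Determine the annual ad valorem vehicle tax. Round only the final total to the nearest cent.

$915.34

1 Jan – 29 Apr 2023: 119 days at 0.8% → $46,000 × 0.8% × 119/365 = $119.9781
30 Apr – 9 Jul 2023: 71 days at 2.85% → $46,000 × 2.85% × 71/365 = $255.0164
10 Jul – 31 Dec 2023: 175 days at 2.45% → $46,000 × 2.45% × 175/365 = $540.3425
Total = $915.3370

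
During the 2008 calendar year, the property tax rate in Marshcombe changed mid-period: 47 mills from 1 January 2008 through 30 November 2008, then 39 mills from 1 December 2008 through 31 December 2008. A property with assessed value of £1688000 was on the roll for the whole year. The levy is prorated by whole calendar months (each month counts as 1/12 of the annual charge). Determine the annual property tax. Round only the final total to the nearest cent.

£78210.67

1 January – 30 November 2008: 11 months at 47 mills → £1688000 × 4.7% × 11/12 = £72724.6667
1 December – 31 December 2008: 1 month at 39 mills → £1688000 × 3.9% × 1/12 = £5486.0000
Total = £78210.6667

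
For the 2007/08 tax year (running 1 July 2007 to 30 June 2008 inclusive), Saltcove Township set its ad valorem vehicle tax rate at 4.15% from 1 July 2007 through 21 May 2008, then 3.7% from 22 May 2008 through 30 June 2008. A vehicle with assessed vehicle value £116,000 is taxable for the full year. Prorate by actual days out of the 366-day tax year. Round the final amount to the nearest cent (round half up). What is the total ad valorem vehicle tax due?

£4,756.95

1 July 2007 – 21 May 2008: 326 days at 4.15% → £116,000 × 4.15% × 326/366 = £4,287.8798
22 May – 30 June 2008: 40 days at 3.7% → £116,000 × 3.7% × 40/366 = £469.0710
Total = £4,756.9508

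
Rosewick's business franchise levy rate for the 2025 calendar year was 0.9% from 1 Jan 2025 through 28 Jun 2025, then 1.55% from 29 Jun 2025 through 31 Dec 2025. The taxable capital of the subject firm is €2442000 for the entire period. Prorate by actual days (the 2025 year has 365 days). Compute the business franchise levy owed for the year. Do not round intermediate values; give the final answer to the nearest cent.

1 Jan – 28 Jun 2025: 179 days at 0.9% → €2442000 × 0.9% × 179/365 = €10778.2521
29 Jun – 31 Dec 2025: 186 days at 1.55% → €2442000 × 1.55% × 186/365 = €19288.4548
Total = €30066.7068

€30066.71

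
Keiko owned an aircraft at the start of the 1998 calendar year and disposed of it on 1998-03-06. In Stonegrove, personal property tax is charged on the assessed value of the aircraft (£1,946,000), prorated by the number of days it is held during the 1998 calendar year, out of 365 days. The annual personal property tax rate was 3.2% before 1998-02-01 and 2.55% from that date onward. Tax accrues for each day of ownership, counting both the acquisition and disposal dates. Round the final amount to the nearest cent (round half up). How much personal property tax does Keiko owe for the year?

1998-01-01 to 1998-01-31: 31 days at 3.2% → £1,946,000 × 3.2% × 31/365 = £5,288.8548
1998-02-01 to 1998-03-06: 34 days at 2.55% → £1,946,000 × 2.55% × 34/365 = £4,622.4164
Total = £9,911.2712

£9,911.27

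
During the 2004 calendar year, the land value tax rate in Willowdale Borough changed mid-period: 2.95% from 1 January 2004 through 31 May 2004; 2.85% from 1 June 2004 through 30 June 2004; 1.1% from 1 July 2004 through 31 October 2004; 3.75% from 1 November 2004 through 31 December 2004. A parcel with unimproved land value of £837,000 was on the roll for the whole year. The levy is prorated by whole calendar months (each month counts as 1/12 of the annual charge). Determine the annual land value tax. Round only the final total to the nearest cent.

£20,576.25

1 January – 31 May 2004: 5 months at 2.95% → £837,000 × 2.95% × 5/12 = £10,288.1250
1 June – 30 June 2004: 1 month at 2.85% → £837,000 × 2.85% × 1/12 = £1,987.8750
1 July – 31 October 2004: 4 months at 1.1% → £837,000 × 1.1% × 4/12 = £3,069.0000
1 November – 31 December 2004: 2 months at 3.75% → £837,000 × 3.75% × 2/12 = £5,231.2500
Total = £20,576.2500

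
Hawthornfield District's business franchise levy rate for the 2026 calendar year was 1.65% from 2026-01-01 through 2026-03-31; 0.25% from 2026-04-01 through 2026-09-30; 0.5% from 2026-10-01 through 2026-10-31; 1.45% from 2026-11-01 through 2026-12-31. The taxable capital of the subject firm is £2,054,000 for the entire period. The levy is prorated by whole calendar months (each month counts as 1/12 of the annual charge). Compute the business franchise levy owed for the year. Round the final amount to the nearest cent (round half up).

2026-01-01 to 2026-03-31: 3 months at 1.65% → £2,054,000 × 1.65% × 3/12 = £8,472.7500
2026-04-01 to 2026-09-30: 6 months at 0.25% → £2,054,000 × 0.25% × 6/12 = £2,567.5000
2026-10-01 to 2026-10-31: 1 month at 0.5% → £2,054,000 × 0.5% × 1/12 = £855.8333
2026-11-01 to 2026-12-31: 2 months at 1.45% → £2,054,000 × 1.45% × 2/12 = £4,963.8333
Total = £16,859.9167

£16,859.92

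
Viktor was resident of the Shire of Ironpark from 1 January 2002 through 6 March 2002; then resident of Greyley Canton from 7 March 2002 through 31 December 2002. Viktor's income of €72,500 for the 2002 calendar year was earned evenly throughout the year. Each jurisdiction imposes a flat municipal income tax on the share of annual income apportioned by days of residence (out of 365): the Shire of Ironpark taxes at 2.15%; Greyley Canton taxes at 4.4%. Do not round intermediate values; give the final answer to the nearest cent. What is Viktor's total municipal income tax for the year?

€2,899.50

The Shire of Ironpark, 1 January – 6 March 2002: 65 days → €72,500 × 2.15% × 65/365 = €277.5856
Greyley Canton, 7 March – 31 December 2002: 300 days → €72,500 × 4.4% × 300/365 = €2,621.9178
Total = €2,899.5034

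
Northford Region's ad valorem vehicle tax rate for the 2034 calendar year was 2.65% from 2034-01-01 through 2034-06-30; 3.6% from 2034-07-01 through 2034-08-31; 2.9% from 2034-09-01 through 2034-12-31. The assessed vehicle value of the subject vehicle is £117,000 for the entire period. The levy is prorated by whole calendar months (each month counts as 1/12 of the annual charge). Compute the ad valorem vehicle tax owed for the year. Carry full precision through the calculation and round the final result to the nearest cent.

2034-01-01 to 2034-06-30: 6 months at 2.65% → £117,000 × 2.65% × 6/12 = £1,550.2500
2034-07-01 to 2034-08-31: 2 months at 3.6% → £117,000 × 3.6% × 2/12 = £702.0000
2034-09-01 to 2034-12-31: 4 months at 2.9% → £117,000 × 2.9% × 4/12 = £1,131.0000
Total = £3,383.2500

£3,383.25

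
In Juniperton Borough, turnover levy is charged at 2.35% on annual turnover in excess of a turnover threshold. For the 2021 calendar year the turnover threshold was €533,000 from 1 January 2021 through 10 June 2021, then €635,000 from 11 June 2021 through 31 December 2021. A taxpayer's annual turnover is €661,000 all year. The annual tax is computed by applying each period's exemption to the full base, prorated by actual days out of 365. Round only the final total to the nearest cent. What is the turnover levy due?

1 January – 10 June 2021: 161 days, exemption €533,000 → (€661,000 − €533,000) × 2.35% × 161/365 = €1,326.8164
11 June – 31 December 2021: 204 days, exemption €635,000 → (€661,000 − €635,000) × 2.35% × 204/365 = €341.4904
Total = €1,668.3068

€1,668.31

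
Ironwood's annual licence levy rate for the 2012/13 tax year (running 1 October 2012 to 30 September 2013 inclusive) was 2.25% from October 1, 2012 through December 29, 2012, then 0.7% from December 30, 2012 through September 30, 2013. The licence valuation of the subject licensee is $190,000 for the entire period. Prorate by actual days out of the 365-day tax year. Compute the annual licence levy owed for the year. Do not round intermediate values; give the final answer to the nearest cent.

October 1 – December 29, 2012: 90 days at 2.25% → $190,000 × 2.25% × 90/365 = $1,054.1096
December 30, 2012 – September 30, 2013: 275 days at 0.7% → $190,000 × 0.7% × 275/365 = $1,002.0548
Total = $2,056.1644

$2,056.16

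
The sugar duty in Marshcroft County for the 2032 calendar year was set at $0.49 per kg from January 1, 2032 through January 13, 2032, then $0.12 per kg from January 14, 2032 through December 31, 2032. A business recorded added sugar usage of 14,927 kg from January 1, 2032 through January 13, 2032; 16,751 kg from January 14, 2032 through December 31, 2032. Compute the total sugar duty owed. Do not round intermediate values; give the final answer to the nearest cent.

$9,324.35

January 1 – January 13, 2032: 14,927 kg at $0.49/kg → $7,314.23
January 14 – December 31, 2032: 16,751 kg at $0.12/kg → $2,010.12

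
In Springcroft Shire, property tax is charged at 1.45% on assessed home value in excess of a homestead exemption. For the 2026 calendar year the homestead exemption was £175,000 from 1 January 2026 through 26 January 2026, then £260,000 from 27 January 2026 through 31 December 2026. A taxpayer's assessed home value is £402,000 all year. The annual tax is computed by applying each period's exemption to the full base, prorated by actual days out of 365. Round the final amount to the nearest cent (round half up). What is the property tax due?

£2,146.79

1 January – 26 January 2026: 26 days, exemption £175,000 → (£402,000 − £175,000) × 1.45% × 26/365 = £234.4630
27 January – 31 December 2026: 339 days, exemption £260,000 → (£402,000 − £260,000) × 1.45% × 339/365 = £1,912.3315
Total = £2,146.7945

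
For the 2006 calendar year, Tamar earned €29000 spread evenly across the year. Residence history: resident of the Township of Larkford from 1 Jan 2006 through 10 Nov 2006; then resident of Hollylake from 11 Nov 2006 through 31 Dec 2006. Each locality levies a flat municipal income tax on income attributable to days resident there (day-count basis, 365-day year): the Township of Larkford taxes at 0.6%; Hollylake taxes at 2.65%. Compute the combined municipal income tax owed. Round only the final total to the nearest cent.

€257.07

The Township of Larkford, 1 Jan – 10 Nov 2006: 314 days → €29000 × 0.6% × 314/365 = €149.6877
Hollylake, 11 Nov – 31 Dec 2006: 51 days → €29000 × 2.65% × 51/365 = €107.3795
Total = €257.0671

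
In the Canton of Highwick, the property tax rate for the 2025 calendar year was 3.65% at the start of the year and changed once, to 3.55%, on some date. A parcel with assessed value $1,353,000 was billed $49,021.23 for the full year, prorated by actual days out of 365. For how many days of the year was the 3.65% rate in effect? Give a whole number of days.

Let d = days at the first rate; then 365 − d days at the second rate.
$1,353,000 × [3.65%·d + 3.55%·(365−d)] / 365 = $49,021.23
Solving gives d = 267, so the new rate took effect on September 25, 2025.

267 days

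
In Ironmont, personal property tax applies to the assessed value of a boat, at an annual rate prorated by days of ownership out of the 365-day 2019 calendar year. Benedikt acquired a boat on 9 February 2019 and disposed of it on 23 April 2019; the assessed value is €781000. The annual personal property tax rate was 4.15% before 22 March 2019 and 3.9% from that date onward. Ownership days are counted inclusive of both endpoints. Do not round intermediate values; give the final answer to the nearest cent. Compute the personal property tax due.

€6394.57

9 February – 21 March 2019: 41 days at 4.15% → €781000 × 4.15% × 41/365 = €3640.7438
22 March – 23 April 2019: 33 days at 3.9% → €781000 × 3.9% × 33/365 = €2753.8274
Total = €6394.5712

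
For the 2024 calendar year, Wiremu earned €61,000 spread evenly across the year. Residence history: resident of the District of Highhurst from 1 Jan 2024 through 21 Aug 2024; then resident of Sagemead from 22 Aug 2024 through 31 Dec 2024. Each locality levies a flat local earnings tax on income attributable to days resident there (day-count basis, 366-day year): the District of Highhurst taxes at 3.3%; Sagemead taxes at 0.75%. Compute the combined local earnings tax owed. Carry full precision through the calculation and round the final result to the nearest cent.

The District of Highhurst, 1 Jan – 21 Aug 2024: 234 days → €61,000 × 3.3% × 234/366 = €1,287.0000
Sagemead, 22 Aug – 31 Dec 2024: 132 days → €61,000 × 0.75% × 132/366 = €165.0000
Total = €1,452.0000

€1,452.00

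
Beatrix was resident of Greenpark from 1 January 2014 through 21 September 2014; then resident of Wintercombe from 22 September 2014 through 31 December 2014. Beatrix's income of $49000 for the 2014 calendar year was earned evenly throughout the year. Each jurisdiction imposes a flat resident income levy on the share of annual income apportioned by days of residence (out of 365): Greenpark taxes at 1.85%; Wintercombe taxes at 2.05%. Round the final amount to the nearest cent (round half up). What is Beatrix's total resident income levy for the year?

Greenpark, 1 January – 21 September 2014: 264 days → $49000 × 1.85% × 264/365 = $655.6603
Wintercombe, 22 September – 31 December 2014: 101 days → $49000 × 2.05% × 101/365 = $277.9575
Total = $933.6178

$933.62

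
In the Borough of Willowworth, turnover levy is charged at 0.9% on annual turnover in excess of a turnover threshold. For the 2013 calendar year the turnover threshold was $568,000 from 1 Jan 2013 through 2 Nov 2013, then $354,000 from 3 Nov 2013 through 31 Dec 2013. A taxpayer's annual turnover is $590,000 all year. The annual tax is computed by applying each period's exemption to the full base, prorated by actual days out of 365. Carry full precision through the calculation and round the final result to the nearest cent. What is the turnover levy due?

$509.33

1 Jan – 2 Nov 2013: 306 days, exemption $568,000 → ($590,000 − $568,000) × 0.9% × 306/365 = $165.9945
3 Nov – 31 Dec 2013: 59 days, exemption $354,000 → ($590,000 − $354,000) × 0.9% × 59/365 = $343.3315
Total = $509.3260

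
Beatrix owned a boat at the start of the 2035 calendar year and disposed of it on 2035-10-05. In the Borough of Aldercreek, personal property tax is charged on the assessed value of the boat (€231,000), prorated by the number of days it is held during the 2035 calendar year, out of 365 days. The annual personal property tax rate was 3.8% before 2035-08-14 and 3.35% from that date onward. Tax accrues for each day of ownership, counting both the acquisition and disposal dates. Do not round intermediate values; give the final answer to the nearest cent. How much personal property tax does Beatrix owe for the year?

2035-01-01 to 2035-08-13: 225 days at 3.8% → €231,000 × 3.8% × 225/365 = €5,411.0959
2035-08-14 to 2035-10-05: 53 days at 3.35% → €231,000 × 3.35% × 53/365 = €1,123.6726
Total = €6,534.7685

€6,534.77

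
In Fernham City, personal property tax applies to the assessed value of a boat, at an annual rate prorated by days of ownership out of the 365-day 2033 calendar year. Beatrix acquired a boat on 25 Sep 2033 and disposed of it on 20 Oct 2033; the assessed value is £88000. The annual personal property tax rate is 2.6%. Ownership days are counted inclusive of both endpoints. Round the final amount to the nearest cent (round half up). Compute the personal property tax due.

Days held (25 Sep – 20 Oct 2033): 26 out of 365
Tax = £88000 × 2.6% × 26/365 = £162.9808

£162.98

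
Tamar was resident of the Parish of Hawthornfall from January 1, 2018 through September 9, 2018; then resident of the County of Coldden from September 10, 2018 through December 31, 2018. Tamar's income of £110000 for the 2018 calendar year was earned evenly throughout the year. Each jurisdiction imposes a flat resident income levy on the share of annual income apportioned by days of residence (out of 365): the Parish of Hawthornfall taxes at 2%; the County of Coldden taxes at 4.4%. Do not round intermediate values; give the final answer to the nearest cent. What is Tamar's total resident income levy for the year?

The Parish of Hawthornfall, January 1 – September 9, 2018: 252 days → £110000 × 2% × 252/365 = £1518.9041
The County of Coldden, September 10 – December 31, 2018: 113 days → £110000 × 4.4% × 113/365 = £1498.4110
Total = £3017.3151

£3017.32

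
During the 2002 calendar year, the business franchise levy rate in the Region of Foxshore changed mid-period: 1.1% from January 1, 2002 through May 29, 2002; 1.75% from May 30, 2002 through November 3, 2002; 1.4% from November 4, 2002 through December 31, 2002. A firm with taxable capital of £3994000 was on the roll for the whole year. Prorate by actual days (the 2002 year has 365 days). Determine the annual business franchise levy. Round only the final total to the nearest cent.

January 1 – May 29, 2002: 149 days at 1.1% → £3994000 × 1.1% × 149/365 = £17934.7014
May 30 – November 3, 2002: 158 days at 1.75% → £3994000 × 1.75% × 158/365 = £30255.9178
November 4 – December 31, 2002: 58 days at 1.4% → £3994000 × 1.4% × 58/365 = £8885.2822
Total = £57075.9014

£57075.90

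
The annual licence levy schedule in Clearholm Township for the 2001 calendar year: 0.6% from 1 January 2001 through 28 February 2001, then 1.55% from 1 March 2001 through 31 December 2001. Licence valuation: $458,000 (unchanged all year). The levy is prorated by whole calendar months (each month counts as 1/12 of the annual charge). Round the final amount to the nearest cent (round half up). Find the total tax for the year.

$6,373.83

1 January – 28 February 2001: 2 months at 0.6% → $458,000 × 0.6% × 2/12 = $458.0000
1 March – 31 December 2001: 10 months at 1.55% → $458,000 × 1.55% × 10/12 = $5,915.8333
Total = $6,373.8333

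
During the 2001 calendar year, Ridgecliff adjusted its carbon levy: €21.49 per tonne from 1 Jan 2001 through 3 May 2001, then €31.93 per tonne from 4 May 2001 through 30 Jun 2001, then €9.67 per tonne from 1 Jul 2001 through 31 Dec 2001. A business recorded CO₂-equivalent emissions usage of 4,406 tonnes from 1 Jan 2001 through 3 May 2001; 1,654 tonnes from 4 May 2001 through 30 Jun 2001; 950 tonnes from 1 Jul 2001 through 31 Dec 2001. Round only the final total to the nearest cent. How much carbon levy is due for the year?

€156683.66

1 Jan – 3 May 2001: 4,406 tonnes at €21.49/tonne → €94684.94
4 May – 30 Jun 2001: 1,654 tonnes at €31.93/tonne → €52812.22
1 Jul – 31 Dec 2001: 950 tonnes at €9.67/tonne → €9186.50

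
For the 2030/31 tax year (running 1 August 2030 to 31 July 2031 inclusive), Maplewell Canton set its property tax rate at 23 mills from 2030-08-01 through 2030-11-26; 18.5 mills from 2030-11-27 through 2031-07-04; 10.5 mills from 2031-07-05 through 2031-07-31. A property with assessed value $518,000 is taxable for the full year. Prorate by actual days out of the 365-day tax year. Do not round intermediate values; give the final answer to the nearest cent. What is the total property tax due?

2030-08-01 to 2030-11-26: 118 days at 23 mills → $518,000 × 2.3% × 118/365 = $3,851.6493
2030-11-27 to 2031-07-04: 220 days at 18.5 mills → $518,000 × 1.85% × 220/365 = $5,776.0548
2031-07-05 to 2031-07-31: 27 days at 10.5 mills → $518,000 × 1.05% × 27/365 = $402.3370
Total = $10,030.0411

$10,030.04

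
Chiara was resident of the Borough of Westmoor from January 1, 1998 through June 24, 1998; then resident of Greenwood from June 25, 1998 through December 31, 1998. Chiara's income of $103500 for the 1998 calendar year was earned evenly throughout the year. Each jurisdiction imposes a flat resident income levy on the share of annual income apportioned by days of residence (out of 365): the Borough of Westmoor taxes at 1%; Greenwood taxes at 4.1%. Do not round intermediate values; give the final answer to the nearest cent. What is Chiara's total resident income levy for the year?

$2705.18

The Borough of Westmoor, January 1 – June 24, 1998: 175 days → $103500 × 1% × 175/365 = $496.2329
Greenwood, June 25 – December 31, 1998: 190 days → $103500 × 4.1% × 190/365 = $2208.9452
Total = $2705.1781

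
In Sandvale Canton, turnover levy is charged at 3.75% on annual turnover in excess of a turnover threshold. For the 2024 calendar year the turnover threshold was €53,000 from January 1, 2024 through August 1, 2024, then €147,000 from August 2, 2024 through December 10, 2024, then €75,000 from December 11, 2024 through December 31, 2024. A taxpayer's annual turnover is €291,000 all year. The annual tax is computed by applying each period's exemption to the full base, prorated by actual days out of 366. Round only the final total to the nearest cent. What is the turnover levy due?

January 1 – August 1, 2024: 214 days, exemption €53,000 → (€291,000 − €53,000) × 3.75% × 214/366 = €5,218.4426
August 2 – December 10, 2024: 131 days, exemption €147,000 → (€291,000 − €147,000) × 3.75% × 131/366 = €1,932.7869
December 11 – December 31, 2024: 21 days, exemption €75,000 → (€291,000 − €75,000) × 3.75% × 21/366 = €464.7541
Total = €7,615.9836

€7,615.98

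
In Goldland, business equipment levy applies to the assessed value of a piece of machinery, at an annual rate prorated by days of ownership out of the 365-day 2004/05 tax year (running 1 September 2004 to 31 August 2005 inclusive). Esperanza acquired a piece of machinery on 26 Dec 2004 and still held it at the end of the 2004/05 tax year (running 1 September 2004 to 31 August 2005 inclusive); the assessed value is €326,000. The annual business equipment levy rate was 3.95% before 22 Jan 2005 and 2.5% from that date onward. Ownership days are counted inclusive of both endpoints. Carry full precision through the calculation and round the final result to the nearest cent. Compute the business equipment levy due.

26 Dec 2004 – 21 Jan 2005: 27 days at 3.95% → €326,000 × 3.95% × 27/365 = €952.5452
22 Jan – 31 Aug 2005: 222 days at 2.5% → €326,000 × 2.5% × 222/365 = €4,956.9863
Total = €5,909.5315

€5,909.53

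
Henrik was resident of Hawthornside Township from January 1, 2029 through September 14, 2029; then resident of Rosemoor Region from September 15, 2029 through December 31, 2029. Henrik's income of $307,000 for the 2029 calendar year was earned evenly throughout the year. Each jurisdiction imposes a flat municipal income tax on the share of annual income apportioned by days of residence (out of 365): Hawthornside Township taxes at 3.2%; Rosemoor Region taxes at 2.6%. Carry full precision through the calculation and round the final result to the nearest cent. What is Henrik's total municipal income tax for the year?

Hawthornside Township, January 1 – September 14, 2029: 257 days → $307,000 × 3.2% × 257/365 = $6,917.1726
Rosemoor Region, September 15 – December 31, 2029: 108 days → $307,000 × 2.6% × 108/365 = $2,361.7973
Total = $9,278.9699

$9,278.97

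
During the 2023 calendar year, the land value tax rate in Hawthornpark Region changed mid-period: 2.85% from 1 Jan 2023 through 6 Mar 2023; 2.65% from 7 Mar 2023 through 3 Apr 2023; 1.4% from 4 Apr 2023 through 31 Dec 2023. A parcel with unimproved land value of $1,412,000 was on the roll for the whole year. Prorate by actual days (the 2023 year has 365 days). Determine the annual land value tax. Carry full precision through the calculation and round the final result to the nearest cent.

$24,768.03

1 Jan – 6 Mar 2023: 65 days at 2.85% → $1,412,000 × 2.85% × 65/365 = $7,166.3836
7 Mar – 3 Apr 2023: 28 days at 2.65% → $1,412,000 × 2.65% × 28/365 = $2,870.4219
4 Apr – 31 Dec 2023: 272 days at 1.4% → $1,412,000 × 1.4% × 272/365 = $14,731.2219
Total = $24,768.0274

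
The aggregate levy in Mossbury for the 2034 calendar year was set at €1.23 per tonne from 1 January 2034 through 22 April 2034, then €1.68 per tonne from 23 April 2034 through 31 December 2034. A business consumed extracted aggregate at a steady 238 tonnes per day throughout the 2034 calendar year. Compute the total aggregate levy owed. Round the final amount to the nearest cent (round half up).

1 January – 22 April 2034: 112 days × 238 tonnes/day = 26,656 tonnes at €1.23/tonne → €32,786.88
23 April – 31 December 2034: 253 days × 238 tonnes/day = 60,214 tonnes at €1.68/tonne → €101,159.52

€133,946.40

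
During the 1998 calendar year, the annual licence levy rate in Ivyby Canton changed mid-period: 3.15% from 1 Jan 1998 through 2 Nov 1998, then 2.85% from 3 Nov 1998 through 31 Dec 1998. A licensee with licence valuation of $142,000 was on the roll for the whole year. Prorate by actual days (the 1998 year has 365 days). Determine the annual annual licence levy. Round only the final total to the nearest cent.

$4,404.14

1 Jan – 2 Nov 1998: 306 days at 3.15% → $142,000 × 3.15% × 306/365 = $3,749.9671
3 Nov – 31 Dec 1998: 59 days at 2.85% → $142,000 × 2.85% × 59/365 = $654.1726
Total = $4,404.1397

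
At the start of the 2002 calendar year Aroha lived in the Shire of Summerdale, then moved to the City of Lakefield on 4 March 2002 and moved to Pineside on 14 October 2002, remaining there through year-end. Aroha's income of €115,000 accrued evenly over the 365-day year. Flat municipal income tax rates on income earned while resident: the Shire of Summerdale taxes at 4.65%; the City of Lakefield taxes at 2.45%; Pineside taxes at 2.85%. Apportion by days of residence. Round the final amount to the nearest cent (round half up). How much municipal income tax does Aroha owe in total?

€3,346.82

The Shire of Summerdale, 1 January – 3 March 2002: 62 days → €115,000 × 4.65% × 62/365 = €908.3425
The City of Lakefield, 4 March – 13 October 2002: 224 days → €115,000 × 2.45% × 224/365 = €1,729.0959
Pineside, 14 October – 31 December 2002: 79 days → €115,000 × 2.85% × 79/365 = €709.3767
Total = €3,346.8151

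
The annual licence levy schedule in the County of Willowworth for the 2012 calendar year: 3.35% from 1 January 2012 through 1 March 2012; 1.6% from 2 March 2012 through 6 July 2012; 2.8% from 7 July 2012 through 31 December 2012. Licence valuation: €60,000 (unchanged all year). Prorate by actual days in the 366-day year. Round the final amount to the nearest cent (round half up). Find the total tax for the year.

1 January – 1 March 2012: 61 days at 3.35% → €60,000 × 3.35% × 61/366 = €335.0000
2 March – 6 July 2012: 127 days at 1.6% → €60,000 × 1.6% × 127/366 = €333.1148
7 July – 31 December 2012: 178 days at 2.8% → €60,000 × 2.8% × 178/366 = €817.0492
Total = €1,485.1639

€1,485.16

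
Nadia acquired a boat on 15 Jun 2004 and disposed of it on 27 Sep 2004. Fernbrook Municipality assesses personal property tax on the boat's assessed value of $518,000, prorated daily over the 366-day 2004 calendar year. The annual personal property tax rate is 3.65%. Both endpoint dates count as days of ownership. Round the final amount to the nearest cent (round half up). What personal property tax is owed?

$5,424.14

Days held (15 Jun – 27 Sep 2004): 105 out of 366
Tax = $518,000 × 3.65% × 105/366 = $5,424.1393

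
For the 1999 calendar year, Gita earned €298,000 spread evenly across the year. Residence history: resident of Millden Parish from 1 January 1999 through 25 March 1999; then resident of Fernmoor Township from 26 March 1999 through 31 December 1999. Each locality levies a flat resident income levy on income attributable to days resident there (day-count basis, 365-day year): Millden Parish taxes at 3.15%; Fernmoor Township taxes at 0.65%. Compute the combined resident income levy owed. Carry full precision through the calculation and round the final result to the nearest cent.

Millden Parish, 1 January – 25 March 1999: 84 days → €298,000 × 3.15% × 84/365 = €2,160.2959
Fernmoor Township, 26 March – 31 December 1999: 281 days → €298,000 × 0.65% × 281/365 = €1,491.2247
Total = €3,651.5205

€3,651.52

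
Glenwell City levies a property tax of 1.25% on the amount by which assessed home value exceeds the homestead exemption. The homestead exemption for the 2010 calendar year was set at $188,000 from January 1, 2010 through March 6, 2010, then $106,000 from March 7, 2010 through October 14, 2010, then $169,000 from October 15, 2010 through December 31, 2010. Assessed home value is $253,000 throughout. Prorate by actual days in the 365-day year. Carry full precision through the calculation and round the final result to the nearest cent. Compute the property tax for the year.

January 1 – March 6, 2010: 65 days, exemption $188,000 → ($253,000 − $188,000) × 1.25% × 65/365 = $144.6918
March 7 – October 14, 2010: 222 days, exemption $106,000 → ($253,000 − $106,000) × 1.25% × 222/365 = $1,117.6027
October 15 – December 31, 2010: 78 days, exemption $169,000 → ($253,000 − $169,000) × 1.25% × 78/365 = $224.3836
Total = $1,486.6781

$1,486.68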